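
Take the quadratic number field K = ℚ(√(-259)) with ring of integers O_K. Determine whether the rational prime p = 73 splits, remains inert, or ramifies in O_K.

p is inert

-259 mod 4 = 1, hence disc K = -259 and O_K = ℤ[(1+√-259)/2].
73 ∤ -259, so 73 is unramified.
Legendre symbol by Euler's criterion: (-259/73) ≡ (-259)^36 ≡ 72 (mod 73), i.e. (-259/73) = -1.
d is a non-residue mod p, hence 73 remains inert in O_K.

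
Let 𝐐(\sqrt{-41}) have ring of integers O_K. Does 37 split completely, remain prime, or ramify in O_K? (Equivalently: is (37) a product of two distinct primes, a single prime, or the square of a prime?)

split — (37) = 𝔭₁𝔭₂ with 𝔭₁ ≠ 𝔭₂

d = -41 ≡ 3 (mod 4), so O_K = ℤ[√-41] and disc(K) = 4d = -164.
37 ∤ -164, so 37 is unramified.
Compute (-41/37) via Euler: 33^((37-1)/2) mod 37 = 1, so (-41/37) = 1.
d is a quadratic residue mod p, hence 37 splits in O_K.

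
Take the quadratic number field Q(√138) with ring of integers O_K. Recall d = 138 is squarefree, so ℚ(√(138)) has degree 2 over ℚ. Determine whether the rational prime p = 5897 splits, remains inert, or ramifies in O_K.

Since 138 ≢ 1 mod 4, the ring of integers is ℤ[√138] with discriminant 4·138 = 552.
Since gcd(5897, 552) = 1 the prime 5897 does not ramify.
(138/5897) = 138^2948 mod 5897 = 5896, giving Legendre symbol -1.
Legendre symbol -1 ⇒ 5897 is inert.

5897 remains inert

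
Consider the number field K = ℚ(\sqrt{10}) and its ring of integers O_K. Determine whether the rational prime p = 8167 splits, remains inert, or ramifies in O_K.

inert

10 mod 4 = 2, hence disc K = 4·10 = 40 and O_K = ℤ[√10].
Since gcd(8167, 40) = 1 the prime 8167 does not ramify.
Compute (10/8167) via Euler: 10^((8167-1)/2) mod 8167 = 8166, so (10/8167) = -1.
d is a non-residue mod p, hence 8167 remains inert in O_K.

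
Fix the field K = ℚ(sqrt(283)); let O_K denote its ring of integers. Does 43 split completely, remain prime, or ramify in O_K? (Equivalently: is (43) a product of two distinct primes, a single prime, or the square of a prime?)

splits completely

Since 283 ≢ 1 mod 4, the ring of integers is ℤ[√283] with discriminant 4·283 = 1132.
43 ∤ 1132, so 43 is unramified.
(283/43) = 25^21 mod 43 = 1, giving Legendre symbol 1.
(283/43) = 1, so 43 splits.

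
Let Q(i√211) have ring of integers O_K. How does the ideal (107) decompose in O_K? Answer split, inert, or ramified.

splits completely

d = -211 ≡ 1 (mod 4), so O_K = ℤ[(1+√-211)/2] and disc(K) = d = -211.
107 ∤ -211, so 107 is unramified.
Euler's criterion: (-211)^53 mod 107 = 1. Thus (-211|107) = 1.
Legendre symbol 1 ⇒ 107 is split.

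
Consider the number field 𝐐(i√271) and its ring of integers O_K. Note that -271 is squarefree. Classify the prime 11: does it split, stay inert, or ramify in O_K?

-271 mod 4 = 1, hence disc K = -271 and O_K = ℤ[(1+√-271)/2].
disc(K) = -271 is not divisible by 11; 11 is unramified.
Compute (-271/11) via Euler: 4^((11-1)/2) mod 11 = 1, so (-271/11) = 1.
(-271/11) = 1, so 11 splits.

split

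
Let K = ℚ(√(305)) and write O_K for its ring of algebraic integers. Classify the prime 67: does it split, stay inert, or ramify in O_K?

305 mod 4 = 1, hence disc K = 305 and O_K = ℤ[(1+√305)/2].
Since gcd(67, 305) = 1 the prime 67 does not ramify.
Compute (305/67) via Euler: 37^((67-1)/2) mod 67 = 1, so (305/67) = 1.
(305/67) = 1, so 67 splits.

p splits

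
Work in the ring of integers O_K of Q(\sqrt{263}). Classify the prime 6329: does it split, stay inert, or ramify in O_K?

Since 263 ≢ 1 mod 4, the ring of integers is ℤ[√263] with discriminant 4·263 = 1052.
disc(K) = 1052 is not divisible by 6329; 6329 is unramified.
Compute (263/6329) via Euler: 263^((6329-1)/2) mod 6329 = 1, so (263/6329) = 1.
Legendre symbol 1 ⇒ 6329 is split.

splits completely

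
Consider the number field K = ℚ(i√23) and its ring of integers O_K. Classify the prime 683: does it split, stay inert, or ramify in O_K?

Since -23 ≡ 1 mod 4, the ring of integers is ℤ[(1+√-23)/2] with discriminant -23.
disc(K) = -23 is not divisible by 683; 683 is unramified.
Euler's criterion: (-23)^341 mod 683 = 1. Thus (-23|683) = 1.
d is a quadratic residue mod p, hence 683 splits in O_K.

split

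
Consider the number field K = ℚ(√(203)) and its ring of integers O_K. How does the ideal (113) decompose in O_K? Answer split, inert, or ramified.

p is inert

203 mod 4 = 3, hence disc K = 4·203 = 812 and O_K = ℤ[√203].
Since gcd(113, 812) = 1 the prime 113 does not ramify.
(203/113) = 90^56 mod 113 = 112, giving Legendre symbol -1.
Legendre symbol -1 ⇒ 113 is inert.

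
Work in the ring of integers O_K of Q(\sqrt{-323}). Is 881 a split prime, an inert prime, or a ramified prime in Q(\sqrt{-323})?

Since -323 ≡ 1 mod 4, the ring of integers is ℤ[(1+√-323)/2] with discriminant -323.
disc(K) = -323 is not divisible by 881; 881 is unramified.
(-323/881) = 558^440 mod 881 = 880, giving Legendre symbol -1.
(-323/881) = -1, so 881 is inert.

881 remains inert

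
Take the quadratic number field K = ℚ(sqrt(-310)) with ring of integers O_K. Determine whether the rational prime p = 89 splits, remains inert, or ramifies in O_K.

89 remains inert

-310 mod 4 = 2, hence disc K = 4·(-310) = -1240 and O_K = ℤ[√-310].
Since gcd(89, -1240) = 1 the prime 89 does not ramify.
Compute (-310/89) via Euler: 46^((89-1)/2) mod 89 = 88, so (-310/89) = -1.
d is a non-residue mod p, hence 89 remains inert in O_K.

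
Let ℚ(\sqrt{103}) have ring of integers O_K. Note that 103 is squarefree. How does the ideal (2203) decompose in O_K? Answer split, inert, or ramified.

split — (2203) = 𝔭₁𝔭₂ with 𝔭₁ ≠ 𝔭₂

103 mod 4 = 3, hence disc K = 4·103 = 412 and O_K = ℤ[√103].
2203 ∤ 412, so 2203 is unramified.
Compute (103/2203) via Euler: 103^((2203-1)/2) mod 2203 = 1, so (103/2203) = 1.
(103/2203) = 1, so 2203 splits.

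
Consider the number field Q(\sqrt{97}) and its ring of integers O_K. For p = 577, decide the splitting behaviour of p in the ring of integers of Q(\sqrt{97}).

inert — (577) stays prime in O_K

d = 97 ≡ 1 (mod 4), so O_K = ℤ[(1+√97)/2] and disc(K) = d = 97.
Since gcd(577, 97) = 1 the prime 577 does not ramify.
Euler's criterion: 97^288 mod 577 = 576. Thus (97|577) = -1.
Legendre symbol -1 ⇒ 577 is inert.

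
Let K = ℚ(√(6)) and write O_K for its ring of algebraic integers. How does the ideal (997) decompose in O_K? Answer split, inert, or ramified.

inert — (997) stays prime in O_K

Since 6 ≢ 1 mod 4, the ring of integers is ℤ[√6] with discriminant 4·6 = 24.
Since gcd(997, 24) = 1 the prime 997 does not ramify.
Legendre symbol by Euler's criterion: (6/997) ≡ 6^498 ≡ 996 (mod 997), i.e. (6/997) = -1.
(6/997) = -1, so 997 is inert.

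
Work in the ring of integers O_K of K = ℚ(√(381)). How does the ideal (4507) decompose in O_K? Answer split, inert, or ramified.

splits completely

d = 381 ≡ 1 (mod 4), so O_K = ℤ[(1+√381)/2] and disc(K) = d = 381.
Since gcd(4507, 381) = 1 the prime 4507 does not ramify.
(381/4507) = 381^2253 mod 4507 = 1, giving Legendre symbol 1.
(381/4507) = 1, so 4507 splits.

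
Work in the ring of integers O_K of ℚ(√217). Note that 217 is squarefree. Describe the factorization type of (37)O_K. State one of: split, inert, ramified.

remains prime (inert)

217 mod 4 = 1, hence disc K = 217 and O_K = ℤ[(1+√217)/2].
37 ∤ 217, so 37 is unramified.
(217/37) = 32^18 mod 37 = 36, giving Legendre symbol -1.
(217/37) = -1, so 37 is inert.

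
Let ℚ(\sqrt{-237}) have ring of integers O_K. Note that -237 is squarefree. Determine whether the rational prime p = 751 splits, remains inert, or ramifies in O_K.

Since -237 ≢ 1 mod 4, the ring of integers is ℤ[√-237] with discriminant 4·(-237) = -948.
Since gcd(751, -948) = 1 the prime 751 does not ramify.
Legendre symbol by Euler's criterion: (-237/751) ≡ (-237)^375 ≡ 750 (mod 751), i.e. (-237/751) = -1.
Legendre symbol -1 ⇒ 751 is inert.

remains prime (inert)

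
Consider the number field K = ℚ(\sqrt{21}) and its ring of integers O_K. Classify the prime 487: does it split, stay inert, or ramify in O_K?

split — (487) = 𝔭₁𝔭₂ with 𝔭₁ ≠ 𝔭₂

d = 21 ≡ 1 (mod 4), so O_K = ℤ[(1+√21)/2] and disc(K) = d = 21.
disc(K) = 21 is not divisible by 487; 487 is unramified.
Compute (21/487) via Euler: 21^((487-1)/2) mod 487 = 1, so (21/487) = 1.
d is a quadratic residue mod p, hence 487 splits in O_K.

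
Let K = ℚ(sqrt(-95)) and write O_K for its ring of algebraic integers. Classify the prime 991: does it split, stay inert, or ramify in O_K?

inert

-95 mod 4 = 1, hence disc K = -95 and O_K = ℤ[(1+√-95)/2].
disc(K) = -95 is not divisible by 991; 991 is unramified.
Legendre symbol by Euler's criterion: (-95/991) ≡ (-95)^495 ≡ 990 (mod 991), i.e. (-95/991) = -1.
Legendre symbol -1 ⇒ 991 is inert.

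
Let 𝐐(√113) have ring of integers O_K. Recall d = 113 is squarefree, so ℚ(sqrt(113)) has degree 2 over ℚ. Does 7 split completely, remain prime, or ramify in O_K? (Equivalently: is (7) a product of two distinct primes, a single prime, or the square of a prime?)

split — (7) = 𝔭₁𝔭₂ with 𝔭₁ ≠ 𝔭₂

Since 113 ≡ 1 mod 4, the ring of integers is ℤ[(1+√113)/2] with discriminant 113.
Since gcd(7, 113) = 1 the prime 7 does not ramify.
Euler's criterion: 113^3 mod 7 = 1. Thus (113|7) = 1.
(113/7) = 1, so 7 splits.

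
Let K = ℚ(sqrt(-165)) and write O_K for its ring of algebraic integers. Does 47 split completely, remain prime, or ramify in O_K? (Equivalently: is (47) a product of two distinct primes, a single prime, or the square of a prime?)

d = -165 ≡ 3 (mod 4), so O_K = ℤ[√-165] and disc(K) = 4d = -660.
Since gcd(47, -660) = 1 the prime 47 does not ramify.
Euler's criterion: (-165)^23 mod 47 = 46. Thus (-165|47) = -1.
Legendre symbol -1 ⇒ 47 is inert.

inert — (47) stays prime in O_K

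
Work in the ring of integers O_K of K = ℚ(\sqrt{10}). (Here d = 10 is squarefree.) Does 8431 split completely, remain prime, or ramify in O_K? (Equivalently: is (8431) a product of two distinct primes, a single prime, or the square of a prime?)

p splits

10 mod 4 = 2, hence disc K = 4·10 = 40 and O_K = ℤ[√10].
8431 ∤ 40, so 8431 is unramified.
(10/8431) = 10^4215 mod 8431 = 1, giving Legendre symbol 1.
Legendre symbol 1 ⇒ 8431 is split.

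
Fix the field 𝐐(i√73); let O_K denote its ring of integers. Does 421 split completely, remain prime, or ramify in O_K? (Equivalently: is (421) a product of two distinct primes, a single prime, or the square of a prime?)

-73 mod 4 = 3, hence disc K = 4·(-73) = -292 and O_K = ℤ[√-73].
421 ∤ -292, so 421 is unramified.
Euler's criterion: (-73)^210 mod 421 = 420. Thus (-73|421) = -1.
d is a non-residue mod p, hence 421 remains inert in O_K.

inert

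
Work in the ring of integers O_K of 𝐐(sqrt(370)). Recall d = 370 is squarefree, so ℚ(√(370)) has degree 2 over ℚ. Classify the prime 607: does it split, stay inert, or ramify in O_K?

607 splits in O_K

370 mod 4 = 2, hence disc K = 4·370 = 1480 and O_K = ℤ[√370].
disc(K) = 1480 is not divisible by 607; 607 is unramified.
Euler's criterion: 370^303 mod 607 = 1. Thus (370|607) = 1.
Legendre symbol 1 ⇒ 607 is split.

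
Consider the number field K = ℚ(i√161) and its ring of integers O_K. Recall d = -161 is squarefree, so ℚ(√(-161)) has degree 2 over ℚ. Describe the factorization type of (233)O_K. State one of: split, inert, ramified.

d = -161 ≡ 3 (mod 4), so O_K = ℤ[√-161] and disc(K) = 4d = -644.
disc(K) = -644 is not divisible by 233; 233 is unramified.
Legendre symbol by Euler's criterion: (-161/233) ≡ (-161)^116 ≡ 1 (mod 233), i.e. (-161/233) = 1.
Legendre symbol 1 ⇒ 233 is split.

p splits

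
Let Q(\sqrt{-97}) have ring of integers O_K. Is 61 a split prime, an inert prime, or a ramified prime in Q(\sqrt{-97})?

splits completely

Since -97 ≢ 1 mod 4, the ring of integers is ℤ[√-97] with discriminant 4·(-97) = -388.
61 ∤ -388, so 61 is unramified.
(-97/61) = 25^30 mod 61 = 1, giving Legendre symbol 1.
(-97/61) = 1, so 61 splits.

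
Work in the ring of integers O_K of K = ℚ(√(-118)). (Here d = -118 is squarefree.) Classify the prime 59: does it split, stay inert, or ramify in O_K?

-118 mod 4 = 2, hence disc K = 4·(-118) = -472 and O_K = ℤ[√-118].
Ramification test: 59 | -472. The prime 59 ramifies in K.

p ramifies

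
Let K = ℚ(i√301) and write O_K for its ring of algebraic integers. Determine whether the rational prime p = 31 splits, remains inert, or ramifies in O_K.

-301 mod 4 = 3, hence disc K = 4·(-301) = -1204 and O_K = ℤ[√-301].
disc(K) = -1204 is not divisible by 31; 31 is unramified.
Legendre symbol by Euler's criterion: (-301/31) ≡ (-301)^15 ≡ 1 (mod 31), i.e. (-301/31) = 1.
d is a quadratic residue mod p, hence 31 splits in O_K.

split — (31) = 𝔭₁𝔭₂ with 𝔭₁ ≠ 𝔭₂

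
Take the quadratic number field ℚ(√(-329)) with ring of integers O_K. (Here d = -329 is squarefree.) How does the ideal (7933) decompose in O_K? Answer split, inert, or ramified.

split

d = -329 ≡ 3 (mod 4), so O_K = ℤ[√-329] and disc(K) = 4d = -1316.
7933 ∤ -1316, so 7933 is unramified.
Euler's criterion: (-329)^3966 mod 7933 = 1. Thus (-329|7933) = 1.
Legendre symbol 1 ⇒ 7933 is split.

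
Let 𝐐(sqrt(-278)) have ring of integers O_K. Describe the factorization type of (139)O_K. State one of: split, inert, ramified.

ramified — (139) = 𝔭²

Since -278 ≢ 1 mod 4, the ring of integers is ℤ[√-278] with discriminant 4·(-278) = -1112.
disc(K) = -1112 = 139·(-8), so p = 139 is ramified.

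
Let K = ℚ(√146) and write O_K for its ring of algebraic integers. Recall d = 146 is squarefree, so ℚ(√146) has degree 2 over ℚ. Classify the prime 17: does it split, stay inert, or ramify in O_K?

remains prime (inert)

Since 146 ≢ 1 mod 4, the ring of integers is ℤ[√146] with discriminant 4·146 = 584.
17 ∤ 584, so 17 is unramified.
Euler's criterion: 146^8 mod 17 = 16. Thus (146|17) = -1.
Legendre symbol -1 ⇒ 17 is inert.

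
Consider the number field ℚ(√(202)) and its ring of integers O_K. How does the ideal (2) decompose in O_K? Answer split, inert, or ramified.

p ramifies

d = 202 ≡ 2 (mod 4), so O_K = ℤ[√202] and disc(K) = 4d = 808.
Ramification test: 2 | 808. The prime 2 ramifies in K.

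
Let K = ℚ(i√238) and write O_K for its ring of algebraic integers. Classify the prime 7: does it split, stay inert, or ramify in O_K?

p ramifies

Since -238 ≢ 1 mod 4, the ring of integers is ℤ[√-238] with discriminant 4·(-238) = -952.
Ramification test: 7 | -952. The prime 7 ramifies in K.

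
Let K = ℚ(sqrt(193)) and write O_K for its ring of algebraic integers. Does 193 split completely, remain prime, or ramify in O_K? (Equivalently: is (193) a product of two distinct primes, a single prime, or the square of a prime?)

ramifies in O_K

Since 193 ≡ 1 mod 4, the ring of integers is ℤ[(1+√193)/2] with discriminant 193.
disc(K) = 193 = 193·1, so p = 193 is ramified.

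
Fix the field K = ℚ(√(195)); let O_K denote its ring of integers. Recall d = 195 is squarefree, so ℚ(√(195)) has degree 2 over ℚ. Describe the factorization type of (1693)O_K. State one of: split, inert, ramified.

1693 remains inert

Since 195 ≢ 1 mod 4, the ring of integers is ℤ[√195] with discriminant 4·195 = 780.
disc(K) = 780 is not divisible by 1693; 1693 is unramified.
Compute (195/1693) via Euler: 195^((1693-1)/2) mod 1693 = 1692, so (195/1693) = -1.
(195/1693) = -1, so 1693 is inert.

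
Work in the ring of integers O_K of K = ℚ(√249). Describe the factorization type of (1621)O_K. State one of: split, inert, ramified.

split

d = 249 ≡ 1 (mod 4), so O_K = ℤ[(1+√249)/2] and disc(K) = d = 249.
Since gcd(1621, 249) = 1 the prime 1621 does not ramify.
Compute (249/1621) via Euler: 249^((1621-1)/2) mod 1621 = 1, so (249/1621) = 1.
d is a quadratic residue mod p, hence 1621 splits in O_K.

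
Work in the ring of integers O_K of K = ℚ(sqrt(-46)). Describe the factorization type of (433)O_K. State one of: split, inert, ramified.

inert

d = -46 ≡ 2 (mod 4), so O_K = ℤ[√-46] and disc(K) = 4d = -184.
Since gcd(433, -184) = 1 the prime 433 does not ramify.
Legendre symbol by Euler's criterion: (-46/433) ≡ (-46)^216 ≡ 432 (mod 433), i.e. (-46/433) = -1.
d is a non-residue mod p, hence 433 remains inert in O_K.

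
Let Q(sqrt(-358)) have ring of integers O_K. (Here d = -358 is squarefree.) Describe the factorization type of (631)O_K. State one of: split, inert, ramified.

-358 mod 4 = 2, hence disc K = 4·(-358) = -1432 and O_K = ℤ[√-358].
disc(K) = -1432 is not divisible by 631; 631 is unramified.
Legendre symbol by Euler's criterion: (-358/631) ≡ (-358)^315 ≡ 630 (mod 631), i.e. (-358/631) = -1.
Legendre symbol -1 ⇒ 631 is inert.

p is inert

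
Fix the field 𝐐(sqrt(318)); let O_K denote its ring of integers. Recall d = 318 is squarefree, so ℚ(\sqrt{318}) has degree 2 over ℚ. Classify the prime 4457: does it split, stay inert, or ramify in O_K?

p splits

Since 318 ≢ 1 mod 4, the ring of integers is ℤ[√318] with discriminant 4·318 = 1272.
4457 ∤ 1272, so 4457 is unramified.
Compute (318/4457) via Euler: 318^((4457-1)/2) mod 4457 = 1, so (318/4457) = 1.
(318/4457) = 1, so 4457 splits.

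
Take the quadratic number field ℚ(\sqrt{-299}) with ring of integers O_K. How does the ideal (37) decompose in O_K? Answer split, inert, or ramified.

Since -299 ≡ 1 mod 4, the ring of integers is ℤ[(1+√-299)/2] with discriminant -299.
37 ∤ -299, so 37 is unramified.
Euler's criterion: (-299)^18 mod 37 = 1. Thus (-299|37) = 1.
d is a quadratic residue mod p, hence 37 splits in O_K.

37 splits in O_K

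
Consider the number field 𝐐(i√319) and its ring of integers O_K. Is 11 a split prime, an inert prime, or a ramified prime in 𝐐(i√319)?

-319 mod 4 = 1, hence disc K = -319 and O_K = ℤ[(1+√-319)/2].
disc(K) = -319 = 11·(-29), so p = 11 is ramified.

ramifies in O_K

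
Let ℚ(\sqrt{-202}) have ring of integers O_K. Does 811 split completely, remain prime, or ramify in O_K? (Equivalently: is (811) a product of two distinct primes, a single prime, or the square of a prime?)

inert

-202 mod 4 = 2, hence disc K = 4·(-202) = -808 and O_K = ℤ[√-202].
disc(K) = -808 is not divisible by 811; 811 is unramified.
Euler's criterion: (-202)^405 mod 811 = 810. Thus (-202|811) = -1.
Legendre symbol -1 ⇒ 811 is inert.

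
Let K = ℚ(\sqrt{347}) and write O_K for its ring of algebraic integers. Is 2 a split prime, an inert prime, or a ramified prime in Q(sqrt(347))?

d = 347 ≡ 3 (mod 4), so O_K = ℤ[√347] and disc(K) = 4d = 1388.
disc(K) = 1388 = 2·694, so p = 2 is ramified.

p ramifies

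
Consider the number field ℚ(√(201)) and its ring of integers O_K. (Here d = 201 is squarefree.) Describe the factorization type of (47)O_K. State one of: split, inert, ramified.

p is inert

Since 201 ≡ 1 mod 4, the ring of integers is ℤ[(1+√201)/2] with discriminant 201.
Since gcd(47, 201) = 1 the prime 47 does not ramify.
Compute (201/47) via Euler: 13^((47-1)/2) mod 47 = 46, so (201/47) = -1.
(201/47) = -1, so 47 is inert.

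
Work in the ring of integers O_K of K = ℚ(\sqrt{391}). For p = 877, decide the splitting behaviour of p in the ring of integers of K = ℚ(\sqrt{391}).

391 mod 4 = 3, hence disc K = 4·391 = 1564 and O_K = ℤ[√391].
Since gcd(877, 1564) = 1 the prime 877 does not ramify.
(391/877) = 391^438 mod 877 = 876, giving Legendre symbol -1.
d is a non-residue mod p, hence 877 remains inert in O_K.

inert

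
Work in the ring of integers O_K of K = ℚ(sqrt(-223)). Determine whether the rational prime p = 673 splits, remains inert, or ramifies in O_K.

-223 mod 4 = 1, hence disc K = -223 and O_K = ℤ[(1+√-223)/2].
disc(K) = -223 is not divisible by 673; 673 is unramified.
Compute (-223/673) via Euler: 450^((673-1)/2) mod 673 = 1, so (-223/673) = 1.
d is a quadratic residue mod p, hence 673 splits in O_K.

splits completely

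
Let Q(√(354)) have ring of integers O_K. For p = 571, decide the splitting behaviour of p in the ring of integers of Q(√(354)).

p splits

d = 354 ≡ 2 (mod 4), so O_K = ℤ[√354] and disc(K) = 4d = 1416.
Since gcd(571, 1416) = 1 the prime 571 does not ramify.
Compute (354/571) via Euler: 354^((571-1)/2) mod 571 = 1, so (354/571) = 1.
Legendre symbol 1 ⇒ 571 is split.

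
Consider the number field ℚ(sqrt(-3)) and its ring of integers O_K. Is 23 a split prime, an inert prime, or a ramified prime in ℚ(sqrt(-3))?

inert

-3 mod 4 = 1, hence disc K = -3 and O_K = ℤ[(1+√-3)/2].
disc(K) = -3 is not divisible by 23; 23 is unramified.
Compute (-3/23) via Euler: 20^((23-1)/2) mod 23 = 22, so (-3/23) = -1.
(-3/23) = -1, so 23 is inert.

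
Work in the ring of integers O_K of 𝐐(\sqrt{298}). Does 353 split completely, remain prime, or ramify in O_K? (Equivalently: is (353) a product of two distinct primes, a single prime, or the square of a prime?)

298 mod 4 = 2, hence disc K = 4·298 = 1192 and O_K = ℤ[√298].
Since gcd(353, 1192) = 1 the prime 353 does not ramify.
Euler's criterion: 298^176 mod 353 = 352. Thus (298|353) = -1.
(298/353) = -1, so 353 is inert.

p is inert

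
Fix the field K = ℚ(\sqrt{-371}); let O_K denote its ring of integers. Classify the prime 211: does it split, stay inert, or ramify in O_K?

-371 mod 4 = 1, hence disc K = -371 and O_K = ℤ[(1+√-371)/2].
211 ∤ -371, so 211 is unramified.
Legendre symbol by Euler's criterion: (-371/211) ≡ (-371)^105 ≡ 1 (mod 211), i.e. (-371/211) = 1.
Legendre symbol 1 ⇒ 211 is split.

splits completely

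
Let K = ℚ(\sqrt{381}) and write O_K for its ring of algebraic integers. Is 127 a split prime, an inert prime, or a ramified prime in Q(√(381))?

127 is ramified

Since 381 ≡ 1 mod 4, the ring of integers is ℤ[(1+√381)/2] with discriminant 381.
Ramification test: 127 | 381. The prime 127 ramifies in K.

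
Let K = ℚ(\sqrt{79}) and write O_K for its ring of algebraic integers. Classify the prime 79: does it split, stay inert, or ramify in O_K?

d = 79 ≡ 3 (mod 4), so O_K = ℤ[√79] and disc(K) = 4d = 316.
79 divides disc(K) = 316, so 79 ramifies.

79 is ramified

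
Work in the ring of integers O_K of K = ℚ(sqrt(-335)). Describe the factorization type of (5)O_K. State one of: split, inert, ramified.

-335 mod 4 = 1, hence disc K = -335 and O_K = ℤ[(1+√-335)/2].
5 divides disc(K) = -335, so 5 ramifies.

ramified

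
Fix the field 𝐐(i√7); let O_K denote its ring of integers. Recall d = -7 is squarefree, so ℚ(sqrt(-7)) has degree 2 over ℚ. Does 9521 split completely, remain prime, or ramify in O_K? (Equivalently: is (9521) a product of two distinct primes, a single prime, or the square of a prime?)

p splits

-7 mod 4 = 1, hence disc K = -7 and O_K = ℤ[(1+√-7)/2].
Since gcd(9521, -7) = 1 the prime 9521 does not ramify.
Legendre symbol by Euler's criterion: (-7/9521) ≡ (-7)^4760 ≡ 1 (mod 9521), i.e. (-7/9521) = 1.
(-7/9521) = 1, so 9521 splits.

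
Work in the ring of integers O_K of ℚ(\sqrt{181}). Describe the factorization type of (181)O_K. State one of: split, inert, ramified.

d = 181 ≡ 1 (mod 4), so O_K = ℤ[(1+√181)/2] and disc(K) = d = 181.
Ramification test: 181 | 181. The prime 181 ramifies in K.

ramified — (181) = 𝔭²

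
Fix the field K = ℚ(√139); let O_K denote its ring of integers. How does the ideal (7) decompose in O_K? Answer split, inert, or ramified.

7 remains inert

139 mod 4 = 3, hence disc K = 4·139 = 556 and O_K = ℤ[√139].
disc(K) = 556 is not divisible by 7; 7 is unramified.
Euler's criterion: 139^3 mod 7 = 6. Thus (139|7) = -1.
d is a non-residue mod p, hence 7 remains inert in O_K.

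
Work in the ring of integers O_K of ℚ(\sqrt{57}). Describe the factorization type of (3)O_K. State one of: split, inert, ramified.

ramified

d = 57 ≡ 1 (mod 4), so O_K = ℤ[(1+√57)/2] and disc(K) = d = 57.
Ramification test: 3 | 57. The prime 3 ramifies in K.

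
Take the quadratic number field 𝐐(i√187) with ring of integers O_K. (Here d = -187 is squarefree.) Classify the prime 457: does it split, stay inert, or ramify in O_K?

-187 mod 4 = 1, hence disc K = -187 and O_K = ℤ[(1+√-187)/2].
457 ∤ -187, so 457 is unramified.
(-187/457) = 270^228 mod 457 = 456, giving Legendre symbol -1.
(-187/457) = -1, so 457 is inert.

remains prime (inert)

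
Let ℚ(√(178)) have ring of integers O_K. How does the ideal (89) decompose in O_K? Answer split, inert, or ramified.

ramified — (89) = 𝔭²

d = 178 ≡ 2 (mod 4), so O_K = ℤ[√178] and disc(K) = 4d = 712.
Ramification test: 89 | 712. The prime 89 ramifies in K.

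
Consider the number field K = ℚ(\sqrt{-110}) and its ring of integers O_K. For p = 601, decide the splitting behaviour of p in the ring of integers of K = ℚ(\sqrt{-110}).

Since -110 ≢ 1 mod 4, the ring of integers is ℤ[√-110] with discriminant 4·(-110) = -440.
Since gcd(601, -440) = 1 the prime 601 does not ramify.
Euler's criterion: (-110)^300 mod 601 = 600. Thus (-110|601) = -1.
(-110/601) = -1, so 601 is inert.

601 remains inert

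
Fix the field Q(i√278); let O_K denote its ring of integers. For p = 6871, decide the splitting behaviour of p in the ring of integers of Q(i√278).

6871 remains inert

Since -278 ≢ 1 mod 4, the ring of integers is ℤ[√-278] with discriminant 4·(-278) = -1112.
6871 ∤ -1112, so 6871 is unramified.
Legendre symbol by Euler's criterion: (-278/6871) ≡ (-278)^3435 ≡ 6870 (mod 6871), i.e. (-278/6871) = -1.
(-278/6871) = -1, so 6871 is inert.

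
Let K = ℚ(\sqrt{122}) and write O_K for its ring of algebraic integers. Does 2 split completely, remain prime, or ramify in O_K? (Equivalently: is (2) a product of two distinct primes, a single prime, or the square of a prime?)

122 mod 4 = 2, hence disc K = 4·122 = 488 and O_K = ℤ[√122].
disc(K) = 488 = 2·244, so p = 2 is ramified.

ramified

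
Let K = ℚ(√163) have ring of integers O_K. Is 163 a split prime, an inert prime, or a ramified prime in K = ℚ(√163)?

163 is ramified

163 mod 4 = 3, hence disc K = 4·163 = 652 and O_K = ℤ[√163].
Ramification test: 163 | 652. The prime 163 ramifies in K.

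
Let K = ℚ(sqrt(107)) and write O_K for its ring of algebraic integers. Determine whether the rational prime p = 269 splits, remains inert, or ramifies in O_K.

inert — (269) stays prime in O_K

107 mod 4 = 3, hence disc K = 4·107 = 428 and O_K = ℤ[√107].
269 ∤ 428, so 269 is unramified.
Legendre symbol by Euler's criterion: (107/269) ≡ 107^134 ≡ 268 (mod 269), i.e. (107/269) = -1.
(107/269) = -1, so 269 is inert.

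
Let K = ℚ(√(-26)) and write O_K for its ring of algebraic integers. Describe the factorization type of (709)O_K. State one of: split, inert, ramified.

split — (709) = 𝔭₁𝔭₂ with 𝔭₁ ≠ 𝔭₂

Since -26 ≢ 1 mod 4, the ring of integers is ℤ[√-26] with discriminant 4·(-26) = -104.
709 ∤ -104, so 709 is unramified.
Legendre symbol by Euler's criterion: (-26/709) ≡ (-26)^354 ≡ 1 (mod 709), i.e. (-26/709) = 1.
Legendre symbol 1 ⇒ 709 is split.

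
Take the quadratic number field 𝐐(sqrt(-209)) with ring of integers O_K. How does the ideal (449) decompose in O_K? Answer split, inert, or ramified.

inert — (449) stays prime in O_K

d = -209 ≡ 3 (mod 4), so O_K = ℤ[√-209] and disc(K) = 4d = -836.
Since gcd(449, -836) = 1 the prime 449 does not ramify.
(-209/449) = 240^224 mod 449 = 448, giving Legendre symbol -1.
(-209/449) = -1, so 449 is inert.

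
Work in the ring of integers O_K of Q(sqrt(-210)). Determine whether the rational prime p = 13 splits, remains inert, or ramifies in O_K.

p is inert

Since -210 ≢ 1 mod 4, the ring of integers is ℤ[√-210] with discriminant 4·(-210) = -840.
13 ∤ -840, so 13 is unramified.
Compute (-210/13) via Euler: 11^((13-1)/2) mod 13 = 12, so (-210/13) = -1.
(-210/13) = -1, so 13 is inert.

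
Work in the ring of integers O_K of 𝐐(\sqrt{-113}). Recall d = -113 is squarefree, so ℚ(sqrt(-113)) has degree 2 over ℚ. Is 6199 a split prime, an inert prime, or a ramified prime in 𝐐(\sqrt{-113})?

d = -113 ≡ 3 (mod 4), so O_K = ℤ[√-113] and disc(K) = 4d = -452.
disc(K) = -452 is not divisible by 6199; 6199 is unramified.
Legendre symbol by Euler's criterion: (-113/6199) ≡ (-113)^3099 ≡ 6198 (mod 6199), i.e. (-113/6199) = -1.
d is a non-residue mod p, hence 6199 remains inert in O_K.

inert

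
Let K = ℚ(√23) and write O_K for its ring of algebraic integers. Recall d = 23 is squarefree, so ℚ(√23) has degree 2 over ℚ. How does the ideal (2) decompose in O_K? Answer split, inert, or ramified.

23 mod 4 = 3, hence disc K = 4·23 = 92 and O_K = ℤ[√23].
2 divides disc(K) = 92, so 2 ramifies.

ramifies in O_K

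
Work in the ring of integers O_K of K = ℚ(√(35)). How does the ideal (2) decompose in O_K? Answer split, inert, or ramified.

p ramifies

35 mod 4 = 3, hence disc K = 4·35 = 140 and O_K = ℤ[√35].
disc(K) = 140 = 2·70, so p = 2 is ramified.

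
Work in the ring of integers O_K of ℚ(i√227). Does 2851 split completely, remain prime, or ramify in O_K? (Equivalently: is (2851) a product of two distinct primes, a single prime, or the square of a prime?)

p is inert

-227 mod 4 = 1, hence disc K = -227 and O_K = ℤ[(1+√-227)/2].
disc(K) = -227 is not divisible by 2851; 2851 is unramified.
(-227/2851) = 2624^1425 mod 2851 = 2850, giving Legendre symbol -1.
(-227/2851) = -1, so 2851 is inert.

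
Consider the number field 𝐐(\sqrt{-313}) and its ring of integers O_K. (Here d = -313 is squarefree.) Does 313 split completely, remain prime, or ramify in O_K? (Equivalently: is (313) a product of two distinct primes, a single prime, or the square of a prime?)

-313 mod 4 = 3, hence disc K = 4·(-313) = -1252 and O_K = ℤ[√-313].
313 divides disc(K) = -1252, so 313 ramifies.

ramified — (313) = 𝔭²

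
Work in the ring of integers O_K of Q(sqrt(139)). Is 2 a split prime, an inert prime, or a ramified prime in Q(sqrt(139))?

ramified — (2) = 𝔭²

d = 139 ≡ 3 (mod 4), so O_K = ℤ[√139] and disc(K) = 4d = 556.
disc(K) = 556 = 2·278, so p = 2 is ramified.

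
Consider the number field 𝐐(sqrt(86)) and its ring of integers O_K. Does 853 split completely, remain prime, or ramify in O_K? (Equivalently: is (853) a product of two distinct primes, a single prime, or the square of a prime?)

inert — (853) stays prime in O_K

Since 86 ≢ 1 mod 4, the ring of integers is ℤ[√86] with discriminant 4·86 = 344.
Since gcd(853, 344) = 1 the prime 853 does not ramify.
Compute (86/853) via Euler: 86^((853-1)/2) mod 853 = 852, so (86/853) = -1.
(86/853) = -1, so 853 is inert.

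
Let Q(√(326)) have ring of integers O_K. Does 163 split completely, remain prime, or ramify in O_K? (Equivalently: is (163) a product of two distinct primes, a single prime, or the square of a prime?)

326 mod 4 = 2, hence disc K = 4·326 = 1304 and O_K = ℤ[√326].
Ramification test: 163 | 1304. The prime 163 ramifies in K.

ramified — (163) = 𝔭²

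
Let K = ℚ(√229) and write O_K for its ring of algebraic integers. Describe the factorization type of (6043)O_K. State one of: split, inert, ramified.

6043 remains inert

229 mod 4 = 1, hence disc K = 229 and O_K = ℤ[(1+√229)/2].
Since gcd(6043, 229) = 1 the prime 6043 does not ramify.
Compute (229/6043) via Euler: 229^((6043-1)/2) mod 6043 = 6042, so (229/6043) = -1.
(229/6043) = -1, so 6043 is inert.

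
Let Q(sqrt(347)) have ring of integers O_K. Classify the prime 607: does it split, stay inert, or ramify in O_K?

split — (607) = 𝔭₁𝔭₂ with 𝔭₁ ≠ 𝔭₂

Since 347 ≢ 1 mod 4, the ring of integers is ℤ[√347] with discriminant 4·347 = 1388.
607 ∤ 1388, so 607 is unramified.
Legendre symbol by Euler's criterion: (347/607) ≡ 347^303 ≡ 1 (mod 607), i.e. (347/607) = 1.
Legendre symbol 1 ⇒ 607 is split.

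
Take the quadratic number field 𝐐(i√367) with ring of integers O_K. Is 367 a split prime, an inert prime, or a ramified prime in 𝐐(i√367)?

d = -367 ≡ 1 (mod 4), so O_K = ℤ[(1+√-367)/2] and disc(K) = d = -367.
disc(K) = -367 = 367·(-1), so p = 367 is ramified.

ramifies in O_K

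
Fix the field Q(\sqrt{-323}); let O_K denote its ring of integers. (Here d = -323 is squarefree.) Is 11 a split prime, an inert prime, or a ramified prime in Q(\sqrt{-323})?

d = -323 ≡ 1 (mod 4), so O_K = ℤ[(1+√-323)/2] and disc(K) = d = -323.
11 ∤ -323, so 11 is unramified.
Compute (-323/11) via Euler: 7^((11-1)/2) mod 11 = 10, so (-323/11) = -1.
d is a non-residue mod p, hence 11 remains inert in O_K.

remains prime (inert)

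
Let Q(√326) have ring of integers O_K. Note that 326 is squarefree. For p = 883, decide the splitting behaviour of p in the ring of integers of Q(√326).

326 mod 4 = 2, hence disc K = 4·326 = 1304 and O_K = ℤ[√326].
disc(K) = 1304 is not divisible by 883; 883 is unramified.
Compute (326/883) via Euler: 326^((883-1)/2) mod 883 = 882, so (326/883) = -1.
d is a non-residue mod p, hence 883 remains inert in O_K.

inert — (883) stays prime in O_K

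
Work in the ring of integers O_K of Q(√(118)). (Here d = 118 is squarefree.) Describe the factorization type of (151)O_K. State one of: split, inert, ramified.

splits completely

118 mod 4 = 2, hence disc K = 4·118 = 472 and O_K = ℤ[√118].
Since gcd(151, 472) = 1 the prime 151 does not ramify.
Legendre symbol by Euler's criterion: (118/151) ≡ 118^75 ≡ 1 (mod 151), i.e. (118/151) = 1.
d is a quadratic residue mod p, hence 151 splits in O_K.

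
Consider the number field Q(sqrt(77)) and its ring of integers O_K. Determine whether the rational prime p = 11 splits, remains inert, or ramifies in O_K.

ramifies in O_K

Since 77 ≡ 1 mod 4, the ring of integers is ℤ[(1+√77)/2] with discriminant 77.
11 divides disc(K) = 77, so 11 ramifies.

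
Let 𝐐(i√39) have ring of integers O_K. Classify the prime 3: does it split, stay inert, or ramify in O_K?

ramifies in O_K

-39 mod 4 = 1, hence disc K = -39 and O_K = ℤ[(1+√-39)/2].
Ramification test: 3 | -39. The prime 3 ramifies in K.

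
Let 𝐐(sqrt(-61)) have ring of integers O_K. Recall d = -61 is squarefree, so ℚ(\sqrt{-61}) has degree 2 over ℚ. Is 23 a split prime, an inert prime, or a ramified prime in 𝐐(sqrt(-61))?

23 splits in O_K

Since -61 ≢ 1 mod 4, the ring of integers is ℤ[√-61] with discriminant 4·(-61) = -244.
disc(K) = -244 is not divisible by 23; 23 is unramified.
(-61/23) = 8^11 mod 23 = 1, giving Legendre symbol 1.
d is a quadratic residue mod p, hence 23 splits in O_K.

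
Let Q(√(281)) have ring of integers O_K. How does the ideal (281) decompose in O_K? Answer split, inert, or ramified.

p ramifies

Since 281 ≡ 1 mod 4, the ring of integers is ℤ[(1+√281)/2] with discriminant 281.
disc(K) = 281 = 281·1, so p = 281 is ramified.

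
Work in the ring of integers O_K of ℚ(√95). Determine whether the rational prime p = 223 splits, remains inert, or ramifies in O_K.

Since 95 ≢ 1 mod 4, the ring of integers is ℤ[√95] with discriminant 4·95 = 380.
Since gcd(223, 380) = 1 the prime 223 does not ramify.
(95/223) = 95^111 mod 223 = 222, giving Legendre symbol -1.
(95/223) = -1, so 223 is inert.

p is inert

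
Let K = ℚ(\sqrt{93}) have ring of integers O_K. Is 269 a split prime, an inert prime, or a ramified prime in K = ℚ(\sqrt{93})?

d = 93 ≡ 1 (mod 4), so O_K = ℤ[(1+√93)/2] and disc(K) = d = 93.
269 ∤ 93, so 269 is unramified.
Euler's criterion: 93^134 mod 269 = 1. Thus (93|269) = 1.
Legendre symbol 1 ⇒ 269 is split.

split — (269) = 𝔭₁𝔭₂ with 𝔭₁ ≠ 𝔭₂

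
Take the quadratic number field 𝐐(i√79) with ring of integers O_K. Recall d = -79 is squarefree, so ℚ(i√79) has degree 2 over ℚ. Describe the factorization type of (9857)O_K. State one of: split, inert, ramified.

-79 mod 4 = 1, hence disc K = -79 and O_K = ℤ[(1+√-79)/2].
disc(K) = -79 is not divisible by 9857; 9857 is unramified.
Legendre symbol by Euler's criterion: (-79/9857) ≡ (-79)^4928 ≡ 9856 (mod 9857), i.e. (-79/9857) = -1.
Legendre symbol -1 ⇒ 9857 is inert.

inert — (9857) stays prime in O_K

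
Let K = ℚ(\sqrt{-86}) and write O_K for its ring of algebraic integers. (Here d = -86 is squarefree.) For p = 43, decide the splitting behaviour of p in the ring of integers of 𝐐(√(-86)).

ramified

d = -86 ≡ 2 (mod 4), so O_K = ℤ[√-86] and disc(K) = 4d = -344.
Ramification test: 43 | -344. The prime 43 ramifies in K.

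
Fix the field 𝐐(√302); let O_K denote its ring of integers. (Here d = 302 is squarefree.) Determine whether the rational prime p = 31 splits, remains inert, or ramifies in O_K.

inert — (31) stays prime in O_K

302 mod 4 = 2, hence disc K = 4·302 = 1208 and O_K = ℤ[√302].
Since gcd(31, 1208) = 1 the prime 31 does not ramify.
(302/31) = 23^15 mod 31 = 30, giving Legendre symbol -1.
d is a non-residue mod p, hence 31 remains inert in O_K.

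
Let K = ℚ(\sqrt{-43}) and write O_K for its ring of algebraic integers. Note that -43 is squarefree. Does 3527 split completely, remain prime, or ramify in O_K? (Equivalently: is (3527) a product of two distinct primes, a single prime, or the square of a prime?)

-43 mod 4 = 1, hence disc K = -43 and O_K = ℤ[(1+√-43)/2].
Since gcd(3527, -43) = 1 the prime 3527 does not ramify.
Euler's criterion: (-43)^1763 mod 3527 = 1. Thus (-43|3527) = 1.
(-43/3527) = 1, so 3527 splits.

3527 splits in O_K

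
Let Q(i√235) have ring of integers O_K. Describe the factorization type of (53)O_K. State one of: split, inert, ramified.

53 remains inert

Since -235 ≡ 1 mod 4, the ring of integers is ℤ[(1+√-235)/2] with discriminant -235.
disc(K) = -235 is not divisible by 53; 53 is unramified.
Compute (-235/53) via Euler: 30^((53-1)/2) mod 53 = 52, so (-235/53) = -1.
d is a non-residue mod p, hence 53 remains inert in O_K.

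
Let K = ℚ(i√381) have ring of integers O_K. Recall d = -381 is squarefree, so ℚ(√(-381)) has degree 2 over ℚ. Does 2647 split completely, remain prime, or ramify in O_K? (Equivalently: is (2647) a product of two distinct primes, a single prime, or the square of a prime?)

inert — (2647) stays prime in O_K

d = -381 ≡ 3 (mod 4), so O_K = ℤ[√-381] and disc(K) = 4d = -1524.
2647 ∤ -1524, so 2647 is unramified.
(-381/2647) = 2266^1323 mod 2647 = 2646, giving Legendre symbol -1.
d is a non-residue mod p, hence 2647 remains inert in O_K.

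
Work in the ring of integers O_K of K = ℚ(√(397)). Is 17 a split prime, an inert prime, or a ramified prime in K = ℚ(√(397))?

inert

d = 397 ≡ 1 (mod 4), so O_K = ℤ[(1+√397)/2] and disc(K) = d = 397.
disc(K) = 397 is not divisible by 17; 17 is unramified.
(397/17) = 6^8 mod 17 = 16, giving Legendre symbol -1.
d is a non-residue mod p, hence 17 remains inert in O_K.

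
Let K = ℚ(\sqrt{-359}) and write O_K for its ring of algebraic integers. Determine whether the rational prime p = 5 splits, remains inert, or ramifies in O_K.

splits completely

-359 mod 4 = 1, hence disc K = -359 and O_K = ℤ[(1+√-359)/2].
5 ∤ -359, so 5 is unramified.
Compute (-359/5) via Euler: 1^((5-1)/2) mod 5 = 1, so (-359/5) = 1.
d is a quadratic residue mod p, hence 5 splits in O_K.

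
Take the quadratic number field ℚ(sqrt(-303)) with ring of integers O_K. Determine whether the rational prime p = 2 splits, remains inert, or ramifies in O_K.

Since -303 ≡ 1 mod 4, the ring of integers is ℤ[(1+√-303)/2] with discriminant -303.
disc(K) = -303 is not divisible by 2; 2 is unramified.
d ≡ 1 (mod 8); the supplementary law gives 2 split.

split — (2) = 𝔭₁𝔭₂ with 𝔭₁ ≠ 𝔭₂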